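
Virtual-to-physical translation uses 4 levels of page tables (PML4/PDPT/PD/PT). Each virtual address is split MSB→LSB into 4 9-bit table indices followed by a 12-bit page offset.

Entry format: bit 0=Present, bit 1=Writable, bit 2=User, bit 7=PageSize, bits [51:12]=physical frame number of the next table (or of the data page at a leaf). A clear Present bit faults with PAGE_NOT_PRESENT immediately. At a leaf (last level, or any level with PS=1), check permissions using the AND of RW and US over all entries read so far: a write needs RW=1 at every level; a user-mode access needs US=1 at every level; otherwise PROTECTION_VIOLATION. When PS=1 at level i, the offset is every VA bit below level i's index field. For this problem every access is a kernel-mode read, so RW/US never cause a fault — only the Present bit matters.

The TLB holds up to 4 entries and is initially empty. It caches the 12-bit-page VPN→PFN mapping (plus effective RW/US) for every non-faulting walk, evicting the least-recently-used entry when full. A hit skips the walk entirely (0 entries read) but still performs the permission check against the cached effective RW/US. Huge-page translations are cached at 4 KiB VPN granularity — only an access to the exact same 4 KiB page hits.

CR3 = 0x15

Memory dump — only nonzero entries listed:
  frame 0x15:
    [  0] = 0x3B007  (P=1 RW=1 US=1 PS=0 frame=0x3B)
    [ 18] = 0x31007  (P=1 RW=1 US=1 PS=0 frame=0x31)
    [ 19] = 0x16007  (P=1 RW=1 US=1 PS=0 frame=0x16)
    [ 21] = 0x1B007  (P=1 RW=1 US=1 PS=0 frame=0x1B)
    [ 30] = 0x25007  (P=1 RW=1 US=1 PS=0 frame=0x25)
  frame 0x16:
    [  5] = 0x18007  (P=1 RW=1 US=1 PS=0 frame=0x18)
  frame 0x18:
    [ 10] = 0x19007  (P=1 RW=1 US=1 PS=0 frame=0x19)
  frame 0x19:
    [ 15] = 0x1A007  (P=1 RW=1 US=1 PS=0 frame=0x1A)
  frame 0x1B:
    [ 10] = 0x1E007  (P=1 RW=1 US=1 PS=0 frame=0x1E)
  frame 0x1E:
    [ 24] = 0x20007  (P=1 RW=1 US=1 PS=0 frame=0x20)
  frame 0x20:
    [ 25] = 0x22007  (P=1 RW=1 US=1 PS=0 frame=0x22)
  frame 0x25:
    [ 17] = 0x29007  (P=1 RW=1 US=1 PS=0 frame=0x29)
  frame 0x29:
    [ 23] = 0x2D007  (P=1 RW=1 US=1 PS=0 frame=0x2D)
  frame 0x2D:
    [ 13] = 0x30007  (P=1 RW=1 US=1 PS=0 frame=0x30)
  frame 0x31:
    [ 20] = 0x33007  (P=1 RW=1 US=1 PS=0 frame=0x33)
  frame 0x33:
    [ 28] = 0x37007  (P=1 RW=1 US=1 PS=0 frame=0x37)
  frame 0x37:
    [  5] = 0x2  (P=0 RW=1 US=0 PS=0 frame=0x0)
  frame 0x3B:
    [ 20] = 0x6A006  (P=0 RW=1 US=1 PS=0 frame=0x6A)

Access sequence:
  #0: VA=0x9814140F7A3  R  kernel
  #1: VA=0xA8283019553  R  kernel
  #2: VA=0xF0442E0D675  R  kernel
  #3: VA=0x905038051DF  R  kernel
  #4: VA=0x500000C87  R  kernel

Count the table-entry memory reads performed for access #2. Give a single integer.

Walk each access:
#0 VA=0x9814140F7A3 (r,kernel):
  L0 @0x15[19] → 0x16007  P=1,RW=1,US=1,PS=0
  L1 @0x16[5] → 0x18007  P=1,RW=1,US=1,PS=0
  L2 @0x18[10] → 0x19007  P=1,RW=1,US=1,PS=0
  L3 @0x19[15] → 0x1A007  P=1,RW=1,US=1,PS=0
  ✓ 0x1A7A3  — 4 lookups
#1 VA=0xA8283019553 (r,kernel):
  L0 @0x15[21] → 0x1B007  P=1,RW=1,US=1,PS=0
  L1 @0x1B[10] → 0x1E007  P=1,RW=1,US=1,PS=0
  L2 @0x1E[24] → 0x20007  P=1,RW=1,US=1,PS=0
  L3 @0x20[25] → 0x22007  P=1,RW=1,US=1,PS=0
  ✓ 0x22553  — 4 lookups
#2 VA=0xF0442E0D675 (r,kernel):
  L0 @0x15[30] → 0x25007  P=1,RW=1,US=1,PS=0
  L1 @0x25[17] → 0x29007  P=1,RW=1,US=1,PS=0
  L2 @0x29[23] → 0x2D007  P=1,RW=1,US=1,PS=0
  L3 @0x2D[13] → 0x30007  P=1,RW=1,US=1,PS=0
  ✓ 0x30675  — 4 lookups
#3 VA=0x905038051DF (r,kernel):
  L0 @0x15[18] → 0x31007  P=1,RW=1,US=1,PS=0
  L1 @0x31[20] → 0x33007  P=1,RW=1,US=1,PS=0
  L2 @0x33[28] → 0x37007  P=1,RW=1,US=1,PS=0
  L3 @0x37[5] → 0x2  P=0,RW=1,US=0,PS=0
  → PAGE_NOT_PRESENT  (4 entries read)
#4 VA=0x500000C87 (r,kernel):
  L0 @0x15[0] → 0x3B007  P=1,RW=1,US=1,PS=0
  L1 @0x3B[20] → 0x6A006  P=0,RW=1,US=1,PS=0
  → PAGE_NOT_PRESENT  (2 entries read)

Entries read for #2: 4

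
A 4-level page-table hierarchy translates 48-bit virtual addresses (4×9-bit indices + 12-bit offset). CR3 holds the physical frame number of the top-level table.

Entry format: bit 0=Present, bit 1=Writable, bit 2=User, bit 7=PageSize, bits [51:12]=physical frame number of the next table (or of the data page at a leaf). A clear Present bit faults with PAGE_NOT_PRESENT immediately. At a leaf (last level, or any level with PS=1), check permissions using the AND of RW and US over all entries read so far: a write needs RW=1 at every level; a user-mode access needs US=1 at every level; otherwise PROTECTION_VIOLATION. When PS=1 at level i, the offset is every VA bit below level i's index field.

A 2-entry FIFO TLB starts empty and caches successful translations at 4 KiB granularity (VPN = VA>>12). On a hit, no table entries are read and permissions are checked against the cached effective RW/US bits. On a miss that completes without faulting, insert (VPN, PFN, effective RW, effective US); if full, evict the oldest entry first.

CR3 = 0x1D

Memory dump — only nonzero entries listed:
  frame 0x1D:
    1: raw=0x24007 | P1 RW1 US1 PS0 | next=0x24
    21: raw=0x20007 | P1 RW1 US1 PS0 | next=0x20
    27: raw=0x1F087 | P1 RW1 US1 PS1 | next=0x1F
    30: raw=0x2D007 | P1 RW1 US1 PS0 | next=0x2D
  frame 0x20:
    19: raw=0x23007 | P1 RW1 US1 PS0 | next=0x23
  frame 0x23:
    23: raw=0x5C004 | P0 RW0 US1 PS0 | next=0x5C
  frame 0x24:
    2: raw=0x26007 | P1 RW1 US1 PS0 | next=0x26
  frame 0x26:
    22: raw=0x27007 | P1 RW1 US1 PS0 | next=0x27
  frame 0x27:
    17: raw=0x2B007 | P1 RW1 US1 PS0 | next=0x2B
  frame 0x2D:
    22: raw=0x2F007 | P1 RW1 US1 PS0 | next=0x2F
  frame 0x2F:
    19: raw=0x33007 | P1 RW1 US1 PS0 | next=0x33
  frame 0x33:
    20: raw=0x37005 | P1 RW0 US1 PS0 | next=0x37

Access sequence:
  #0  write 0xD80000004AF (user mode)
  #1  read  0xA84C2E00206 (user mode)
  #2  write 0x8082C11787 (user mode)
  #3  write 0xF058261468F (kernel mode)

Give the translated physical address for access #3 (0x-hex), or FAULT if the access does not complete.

Trace:
#0 VA=0xD80000004AF (w,user):
  lvl0: tbl 0x1D, slot 27 ⇒ 0x1F087 (P1/RW1/US1/PS1)
  ⇒ phys 0x1F4AF (huge @L0)  [1 reads]
#1 VA=0xA84C2E00206 (r,user):
  lvl0: tbl 0x1D, slot 21 ⇒ 0x20007 (P1/RW1/US1/PS0)
  lvl1: tbl 0x20, slot 19 ⇒ 0x23007 (P1/RW1/US1/PS0)
  lvl2: tbl 0x23, slot 23 ⇒ 0x5C004 (P0/RW0/US1/PS0)
  ⇒ fault: PAGE_NOT_PRESENT  — 3 lookups
#2 VA=0x8082C11787 (w,user):
  lvl0: tbl 0x1D, slot 1 ⇒ 0x24007 (P1/RW1/US1/PS0)
  lvl1: tbl 0x24, slot 2 ⇒ 0x26007 (P1/RW1/US1/PS0)
  lvl2: tbl 0x26, slot 22 ⇒ 0x27007 (P1/RW1/US1/PS0)
  lvl3: tbl 0x27, slot 17 ⇒ 0x2B007 (P1/RW1/US1/PS0)
  ⇒ phys 0x2B787  [4 reads]
#3 VA=0xF058261468F (w,kernel):
  lvl0: tbl 0x1D, slot 30 ⇒ 0x2D007 (P1/RW1/US1/PS0)
  lvl1: tbl 0x2D, slot 22 ⇒ 0x2F007 (P1/RW1/US1/PS0)
  lvl2: tbl 0x2F, slot 19 ⇒ 0x33007 (P1/RW1/US1/PS0)
  lvl3: tbl 0x33, slot 20 ⇒ 0x37005 (P1/RW0/US1/PS0)
  ⇒ fault: PROTECTION_VIOLATION  — 4 lookups

Access #3 PA: FAULT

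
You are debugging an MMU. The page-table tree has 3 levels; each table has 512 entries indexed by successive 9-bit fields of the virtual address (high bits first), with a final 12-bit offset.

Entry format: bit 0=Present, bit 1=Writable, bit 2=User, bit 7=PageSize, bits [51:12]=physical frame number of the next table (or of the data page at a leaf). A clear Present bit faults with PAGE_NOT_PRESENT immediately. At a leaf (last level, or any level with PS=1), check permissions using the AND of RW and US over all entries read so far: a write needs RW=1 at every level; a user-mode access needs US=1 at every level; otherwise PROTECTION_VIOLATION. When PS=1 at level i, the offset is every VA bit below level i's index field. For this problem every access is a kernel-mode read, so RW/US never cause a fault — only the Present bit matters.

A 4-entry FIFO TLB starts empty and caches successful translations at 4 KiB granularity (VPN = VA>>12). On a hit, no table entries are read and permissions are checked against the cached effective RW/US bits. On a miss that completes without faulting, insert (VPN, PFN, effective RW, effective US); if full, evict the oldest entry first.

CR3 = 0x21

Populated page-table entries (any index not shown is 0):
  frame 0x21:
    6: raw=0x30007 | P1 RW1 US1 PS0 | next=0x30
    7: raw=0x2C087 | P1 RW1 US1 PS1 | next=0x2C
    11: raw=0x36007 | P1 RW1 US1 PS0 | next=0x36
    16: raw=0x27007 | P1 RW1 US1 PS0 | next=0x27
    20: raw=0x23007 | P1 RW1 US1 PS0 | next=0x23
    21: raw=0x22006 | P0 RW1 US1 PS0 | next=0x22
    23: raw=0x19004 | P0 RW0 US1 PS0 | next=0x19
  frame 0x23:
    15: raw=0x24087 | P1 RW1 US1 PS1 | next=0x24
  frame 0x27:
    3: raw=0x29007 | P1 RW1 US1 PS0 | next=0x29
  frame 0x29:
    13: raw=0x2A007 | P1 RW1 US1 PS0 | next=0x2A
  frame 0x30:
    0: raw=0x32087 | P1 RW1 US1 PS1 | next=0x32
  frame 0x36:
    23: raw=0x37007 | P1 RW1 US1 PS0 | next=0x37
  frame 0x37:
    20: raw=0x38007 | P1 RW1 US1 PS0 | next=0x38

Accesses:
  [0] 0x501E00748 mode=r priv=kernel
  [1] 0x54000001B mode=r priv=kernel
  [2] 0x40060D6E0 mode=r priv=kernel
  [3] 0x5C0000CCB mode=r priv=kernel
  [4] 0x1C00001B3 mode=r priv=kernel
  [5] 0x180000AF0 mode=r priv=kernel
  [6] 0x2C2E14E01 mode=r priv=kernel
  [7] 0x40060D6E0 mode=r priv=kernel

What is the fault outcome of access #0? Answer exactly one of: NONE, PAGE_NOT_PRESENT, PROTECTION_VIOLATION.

Per-access translation:
#0 VA=0x501E00748 (r,kernel):
  lvl0: tbl 0x21, slot 20 ⇒ 0x23007 (P1/RW1/US1/PS0)
  lvl1: tbl 0x23, slot 15 ⇒ 0x24087 (P1/RW1/US1/PS1)
  ✓ 0x24748 (huge @L1)  — 2 lookups
#1 VA=0x54000001B (r,kernel):
  lvl0: tbl 0x21, slot 21 ⇒ 0x22006 (P0/RW1/US1/PS0)
  ✗ PAGE_NOT_PRESENT  [1 reads]
#2 VA=0x40060D6E0 (r,kernel):
  lvl0: tbl 0x21, slot 16 ⇒ 0x27007 (P1/RW1/US1/PS0)
  lvl1: tbl 0x27, slot 3 ⇒ 0x29007 (P1/RW1/US1/PS0)
  lvl2: tbl 0x29, slot 13 ⇒ 0x2A007 (P1/RW1/US1/PS0)
  ✓ 0x2A6E0  — 3 lookups
#3 VA=0x5C0000CCB (r,kernel):
  lvl0: tbl 0x21, slot 23 ⇒ 0x19004 (P0/RW0/US1/PS0)
  ✗ PAGE_NOT_PRESENT  [1 reads]
#4 VA=0x1C00001B3 (r,kernel):
  lvl0: tbl 0x21, slot 7 ⇒ 0x2C087 (P1/RW1/US1/PS1)
  ✓ 0x2C1B3 (huge @L0)  — 1 lookups
#5 VA=0x180000AF0 (r,kernel):
  lvl0: tbl 0x21, slot 6 ⇒ 0x30007 (P1/RW1/US1/PS0)
  lvl1: tbl 0x30, slot 0 ⇒ 0x32087 (P1/RW1/US1/PS1)
  ✓ 0x32AF0 (huge @L1)  — 2 lookups
#6 VA=0x2C2E14E01 (r,kernel):
  lvl0: tbl 0x21, slot 11 ⇒ 0x36007 (P1/RW1/US1/PS0)
  lvl1: tbl 0x36, slot 23 ⇒ 0x37007 (P1/RW1/US1/PS0)
  lvl2: tbl 0x37, slot 20 ⇒ 0x38007 (P1/RW1/US1/PS0)
  ✓ 0x38E01  — 3 lookups
#7 VA=0x40060D6E0 (r,kernel):
  TLB hit vpn=0x40060D → PA=0x2A6E0

Access #0 fault: NONE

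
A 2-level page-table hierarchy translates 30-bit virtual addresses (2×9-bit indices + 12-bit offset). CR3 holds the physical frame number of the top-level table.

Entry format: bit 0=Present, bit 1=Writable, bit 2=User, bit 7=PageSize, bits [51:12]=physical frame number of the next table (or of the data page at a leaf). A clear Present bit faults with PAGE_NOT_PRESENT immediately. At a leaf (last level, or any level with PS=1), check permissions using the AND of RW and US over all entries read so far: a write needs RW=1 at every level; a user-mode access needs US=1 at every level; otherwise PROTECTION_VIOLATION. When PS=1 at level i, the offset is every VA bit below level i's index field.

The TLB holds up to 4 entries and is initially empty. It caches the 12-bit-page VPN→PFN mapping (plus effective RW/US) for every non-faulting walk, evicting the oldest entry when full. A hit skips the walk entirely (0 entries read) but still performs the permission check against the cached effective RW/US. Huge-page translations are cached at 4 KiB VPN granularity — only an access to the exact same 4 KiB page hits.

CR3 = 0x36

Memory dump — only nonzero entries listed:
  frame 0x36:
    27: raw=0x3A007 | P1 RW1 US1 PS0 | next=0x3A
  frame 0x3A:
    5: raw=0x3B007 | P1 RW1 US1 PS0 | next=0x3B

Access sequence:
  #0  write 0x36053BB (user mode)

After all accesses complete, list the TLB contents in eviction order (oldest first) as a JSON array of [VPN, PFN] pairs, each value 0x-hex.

Walk each access:
#0 VA=0x36053BB (w,user):
  lvl0: tbl 0x36, slot 27 ⇒ 0x3A007 (P1/RW1/US1/PS0)
  lvl1: tbl 0x3A, slot 5 ⇒ 0x3B007 (P1/RW1/US1/PS0)
  ⇒ phys 0x3B3BB  [2 reads]

TLB: [["0x3605", "0x3B"]]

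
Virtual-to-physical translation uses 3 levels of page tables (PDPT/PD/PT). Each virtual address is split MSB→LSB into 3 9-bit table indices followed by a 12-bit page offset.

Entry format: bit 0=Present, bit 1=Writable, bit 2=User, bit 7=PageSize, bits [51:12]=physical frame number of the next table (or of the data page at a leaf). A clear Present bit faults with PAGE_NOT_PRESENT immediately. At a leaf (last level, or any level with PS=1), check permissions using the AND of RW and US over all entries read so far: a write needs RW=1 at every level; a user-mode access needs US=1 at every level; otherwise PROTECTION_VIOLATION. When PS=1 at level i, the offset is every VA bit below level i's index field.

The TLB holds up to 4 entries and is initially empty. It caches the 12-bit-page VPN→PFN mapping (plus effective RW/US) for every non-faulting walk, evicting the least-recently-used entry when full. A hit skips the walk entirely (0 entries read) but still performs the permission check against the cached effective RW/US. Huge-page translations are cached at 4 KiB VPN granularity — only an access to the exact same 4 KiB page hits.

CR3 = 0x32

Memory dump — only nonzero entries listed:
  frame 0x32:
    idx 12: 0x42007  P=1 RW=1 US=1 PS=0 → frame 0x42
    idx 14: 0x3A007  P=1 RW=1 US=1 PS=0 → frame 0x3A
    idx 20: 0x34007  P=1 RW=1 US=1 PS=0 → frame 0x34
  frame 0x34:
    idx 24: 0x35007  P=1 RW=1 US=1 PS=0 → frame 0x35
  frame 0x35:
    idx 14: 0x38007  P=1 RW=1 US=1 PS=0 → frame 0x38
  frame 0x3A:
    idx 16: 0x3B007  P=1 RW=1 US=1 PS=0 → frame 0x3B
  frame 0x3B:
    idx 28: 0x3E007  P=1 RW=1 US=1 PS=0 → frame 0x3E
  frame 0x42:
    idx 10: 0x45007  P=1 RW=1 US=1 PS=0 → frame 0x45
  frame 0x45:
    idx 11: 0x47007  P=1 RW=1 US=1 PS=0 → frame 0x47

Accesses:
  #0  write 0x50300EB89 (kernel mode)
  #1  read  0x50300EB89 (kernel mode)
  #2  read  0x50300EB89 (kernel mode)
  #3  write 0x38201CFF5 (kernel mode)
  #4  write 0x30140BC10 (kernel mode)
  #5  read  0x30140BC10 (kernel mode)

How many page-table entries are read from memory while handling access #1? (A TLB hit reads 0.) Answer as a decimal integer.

Trace:
#0 VA=0x50300EB89 (w,kernel):
  L0: frame=0x32 idx=20 entry=0x34007 [P=1 RW=1 US=1 PS=0]
  L1: frame=0x34 idx=24 entry=0x35007 [P=1 RW=1 US=1 PS=0]
  L2: frame=0x35 idx=14 entry=0x38007 [P=1 RW=1 US=1 PS=0]
  ⇒ phys 0x38B89  [3 reads]
#1 VA=0x50300EB89 (r,kernel):
  TLB hit vpn=0x50300E → PA=0x38B89
#2 VA=0x50300EB89 (r,kernel):
  TLB hit vpn=0x50300E → PA=0x38B89
#3 VA=0x38201CFF5 (w,kernel):
  L0: frame=0x32 idx=14 entry=0x3A007 [P=1 RW=1 US=1 PS=0]
  L1: frame=0x3A idx=16 entry=0x3B007 [P=1 RW=1 US=1 PS=0]
  L2: frame=0x3B idx=28 entry=0x3E007 [P=1 RW=1 US=1 PS=0]
  ⇒ phys 0x3EFF5  [3 reads]
#4 VA=0x30140BC10 (w,kernel):
  L0: frame=0x32 idx=12 entry=0x42007 [P=1 RW=1 US=1 PS=0]
  L1: frame=0x42 idx=10 entry=0x45007 [P=1 RW=1 US=1 PS=0]
  L2: frame=0x45 idx=11 entry=0x47007 [P=1 RW=1 US=1 PS=0]
  ⇒ phys 0x47C10  [3 reads]
#5 VA=0x30140BC10 (r,kernel):
  TLB hit vpn=0x30140B → PA=0x47C10

Entries read for #1: 0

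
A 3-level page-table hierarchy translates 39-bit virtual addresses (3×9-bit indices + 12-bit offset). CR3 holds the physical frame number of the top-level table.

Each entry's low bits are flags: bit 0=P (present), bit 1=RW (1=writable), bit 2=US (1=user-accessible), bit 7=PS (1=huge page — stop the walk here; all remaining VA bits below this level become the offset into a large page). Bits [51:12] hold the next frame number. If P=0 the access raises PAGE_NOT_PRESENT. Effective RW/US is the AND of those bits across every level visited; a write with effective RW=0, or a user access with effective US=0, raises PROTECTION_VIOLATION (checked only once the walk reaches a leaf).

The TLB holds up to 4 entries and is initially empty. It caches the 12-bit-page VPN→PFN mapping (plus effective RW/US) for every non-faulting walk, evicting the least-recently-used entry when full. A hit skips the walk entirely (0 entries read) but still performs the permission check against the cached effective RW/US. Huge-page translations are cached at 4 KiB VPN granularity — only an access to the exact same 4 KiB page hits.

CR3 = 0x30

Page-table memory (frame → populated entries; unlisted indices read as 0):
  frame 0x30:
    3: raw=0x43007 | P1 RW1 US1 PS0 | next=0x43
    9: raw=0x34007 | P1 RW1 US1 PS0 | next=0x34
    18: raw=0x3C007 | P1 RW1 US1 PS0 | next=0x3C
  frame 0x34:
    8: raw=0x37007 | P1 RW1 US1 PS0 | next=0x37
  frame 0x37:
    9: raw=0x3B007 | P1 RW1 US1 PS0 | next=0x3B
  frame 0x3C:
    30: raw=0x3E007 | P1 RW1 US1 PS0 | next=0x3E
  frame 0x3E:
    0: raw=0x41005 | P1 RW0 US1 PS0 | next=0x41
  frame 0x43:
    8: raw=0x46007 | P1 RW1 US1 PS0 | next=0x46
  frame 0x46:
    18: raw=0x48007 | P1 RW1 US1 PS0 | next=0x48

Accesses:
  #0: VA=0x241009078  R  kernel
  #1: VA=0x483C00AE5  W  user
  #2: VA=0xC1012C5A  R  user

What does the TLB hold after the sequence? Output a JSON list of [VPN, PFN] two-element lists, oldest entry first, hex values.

Walk each access:
#0 VA=0x241009078 (r,kernel):
  L0: frame=0x30 idx=9 entry=0x34007 [P=1 RW=1 US=1 PS=0]
  L1: frame=0x34 idx=8 entry=0x37007 [P=1 RW=1 US=1 PS=0]
  L2: frame=0x37 idx=9 entry=0x3B007 [P=1 RW=1 US=1 PS=0]
  ⇒ phys 0x3B078  [3 reads]
#1 VA=0x483C00AE5 (w,user):
  L0: frame=0x30 idx=18 entry=0x3C007 [P=1 RW=1 US=1 PS=0]
  L1: frame=0x3C idx=30 entry=0x3E007 [P=1 RW=1 US=1 PS=0]
  L2: frame=0x3E idx=0 entry=0x41005 [P=1 RW=0 US=1 PS=0]
  ⇒ fault: PROTECTION_VIOLATION  — 3 lookups
#2 VA=0xC1012C5A (r,user):
  L0: frame=0x30 idx=3 entry=0x43007 [P=1 RW=1 US=1 PS=0]
  L1: frame=0x43 idx=8 entry=0x46007 [P=1 RW=1 US=1 PS=0]
  L2: frame=0x46 idx=18 entry=0x48007 [P=1 RW=1 US=1 PS=0]
  ⇒ phys 0x48C5A  [3 reads]

TLB: [["0x241009", "0x3B"], ["0xC1012", "0x48"]]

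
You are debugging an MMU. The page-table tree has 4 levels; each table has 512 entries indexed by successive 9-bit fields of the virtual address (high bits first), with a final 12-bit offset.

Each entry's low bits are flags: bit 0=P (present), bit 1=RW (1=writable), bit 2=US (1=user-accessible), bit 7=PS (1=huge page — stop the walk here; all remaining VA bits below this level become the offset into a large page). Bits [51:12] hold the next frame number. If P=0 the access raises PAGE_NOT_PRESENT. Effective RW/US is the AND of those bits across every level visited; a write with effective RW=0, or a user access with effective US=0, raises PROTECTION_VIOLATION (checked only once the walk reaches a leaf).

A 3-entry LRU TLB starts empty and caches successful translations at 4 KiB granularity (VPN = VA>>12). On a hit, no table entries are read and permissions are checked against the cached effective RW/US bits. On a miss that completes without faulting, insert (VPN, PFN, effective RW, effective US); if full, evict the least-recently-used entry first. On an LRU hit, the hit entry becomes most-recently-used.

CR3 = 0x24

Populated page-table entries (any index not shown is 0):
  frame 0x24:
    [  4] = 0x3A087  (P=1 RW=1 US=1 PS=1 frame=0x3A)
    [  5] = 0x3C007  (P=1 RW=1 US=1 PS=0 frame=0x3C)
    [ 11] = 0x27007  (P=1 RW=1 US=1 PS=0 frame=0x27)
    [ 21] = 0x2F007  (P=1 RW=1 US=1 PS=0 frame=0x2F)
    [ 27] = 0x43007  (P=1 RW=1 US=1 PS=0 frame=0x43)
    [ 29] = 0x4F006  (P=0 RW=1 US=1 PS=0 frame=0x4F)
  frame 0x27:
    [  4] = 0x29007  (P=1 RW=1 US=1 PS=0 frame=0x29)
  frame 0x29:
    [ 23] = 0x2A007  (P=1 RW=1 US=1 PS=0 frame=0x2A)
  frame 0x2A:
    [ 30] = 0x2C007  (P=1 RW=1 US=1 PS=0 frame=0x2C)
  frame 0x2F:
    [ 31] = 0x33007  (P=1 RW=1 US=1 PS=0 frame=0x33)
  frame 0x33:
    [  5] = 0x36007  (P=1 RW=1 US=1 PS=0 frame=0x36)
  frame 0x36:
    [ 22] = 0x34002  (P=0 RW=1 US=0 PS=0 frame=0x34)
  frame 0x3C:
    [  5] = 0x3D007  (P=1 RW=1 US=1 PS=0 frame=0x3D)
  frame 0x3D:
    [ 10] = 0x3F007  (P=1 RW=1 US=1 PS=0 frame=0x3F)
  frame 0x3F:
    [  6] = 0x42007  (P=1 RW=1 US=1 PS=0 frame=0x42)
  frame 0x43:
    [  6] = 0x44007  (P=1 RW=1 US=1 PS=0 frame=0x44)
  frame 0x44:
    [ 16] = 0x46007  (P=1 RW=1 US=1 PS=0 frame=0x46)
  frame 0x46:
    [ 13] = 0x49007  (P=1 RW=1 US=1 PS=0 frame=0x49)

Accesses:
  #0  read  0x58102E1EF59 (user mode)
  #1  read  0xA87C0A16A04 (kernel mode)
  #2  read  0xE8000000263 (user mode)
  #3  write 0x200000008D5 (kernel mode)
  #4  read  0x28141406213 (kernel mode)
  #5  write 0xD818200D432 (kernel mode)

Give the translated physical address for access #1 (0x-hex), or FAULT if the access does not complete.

Trace:
#0 VA=0x58102E1EF59 (r,user):
  L0: frame=0x24 idx=11 entry=0x27007 [P=1 RW=1 US=1 PS=0]
  L1: frame=0x27 idx=4 entry=0x29007 [P=1 RW=1 US=1 PS=0]
  L2: frame=0x29 idx=23 entry=0x2A007 [P=1 RW=1 US=1 PS=0]
  L3: frame=0x2A idx=30 entry=0x2C007 [P=1 RW=1 US=1 PS=0]
  ⇒ phys 0x2CF59  [4 reads]
#1 VA=0xA87C0A16A04 (r,kernel):
  L0: frame=0x24 idx=21 entry=0x2F007 [P=1 RW=1 US=1 PS=0]
  L1: frame=0x2F idx=31 entry=0x33007 [P=1 RW=1 US=1 PS=0]
  L2: frame=0x33 idx=5 entry=0x36007 [P=1 RW=1 US=1 PS=0]
  L3: frame=0x36 idx=22 entry=0x34002 [P=0 RW=1 US=0 PS=0]
  → PAGE_NOT_PRESENT  (4 entries read)
#2 VA=0xE8000000263 (r,user):
  L0: frame=0x24 idx=29 entry=0x4F006 [P=0 RW=1 US=1 PS=0]
  → PAGE_NOT_PRESENT  (1 entries read)
#3 VA=0x200000008D5 (w,kernel):
  L0: frame=0x24 idx=4 entry=0x3A087 [P=1 RW=1 US=1 PS=1]
  ⇒ phys 0x3A8D5 (huge @L0)  [1 reads]
#4 VA=0x28141406213 (r,kernel):
  L0: frame=0x24 idx=5 entry=0x3C007 [P=1 RW=1 US=1 PS=0]
  L1: frame=0x3C idx=5 entry=0x3D007 [P=1 RW=1 US=1 PS=0]
  L2: frame=0x3D idx=10 entry=0x3F007 [P=1 RW=1 US=1 PS=0]
  L3: frame=0x3F idx=6 entry=0x42007 [P=1 RW=1 US=1 PS=0]
  ⇒ phys 0x42213  [4 reads]
#5 VA=0xD818200D432 (w,kernel):
  L0: frame=0x24 idx=27 entry=0x43007 [P=1 RW=1 US=1 PS=0]
  L1: frame=0x43 idx=6 entry=0x44007 [P=1 RW=1 US=1 PS=0]
  L2: frame=0x44 idx=16 entry=0x46007 [P=1 RW=1 US=1 PS=0]
  L3: frame=0x46 idx=13 entry=0x49007 [P=1 RW=1 US=1 PS=0]
  ⇒ phys 0x49432  [4 reads]

Access #1 PA: FAULT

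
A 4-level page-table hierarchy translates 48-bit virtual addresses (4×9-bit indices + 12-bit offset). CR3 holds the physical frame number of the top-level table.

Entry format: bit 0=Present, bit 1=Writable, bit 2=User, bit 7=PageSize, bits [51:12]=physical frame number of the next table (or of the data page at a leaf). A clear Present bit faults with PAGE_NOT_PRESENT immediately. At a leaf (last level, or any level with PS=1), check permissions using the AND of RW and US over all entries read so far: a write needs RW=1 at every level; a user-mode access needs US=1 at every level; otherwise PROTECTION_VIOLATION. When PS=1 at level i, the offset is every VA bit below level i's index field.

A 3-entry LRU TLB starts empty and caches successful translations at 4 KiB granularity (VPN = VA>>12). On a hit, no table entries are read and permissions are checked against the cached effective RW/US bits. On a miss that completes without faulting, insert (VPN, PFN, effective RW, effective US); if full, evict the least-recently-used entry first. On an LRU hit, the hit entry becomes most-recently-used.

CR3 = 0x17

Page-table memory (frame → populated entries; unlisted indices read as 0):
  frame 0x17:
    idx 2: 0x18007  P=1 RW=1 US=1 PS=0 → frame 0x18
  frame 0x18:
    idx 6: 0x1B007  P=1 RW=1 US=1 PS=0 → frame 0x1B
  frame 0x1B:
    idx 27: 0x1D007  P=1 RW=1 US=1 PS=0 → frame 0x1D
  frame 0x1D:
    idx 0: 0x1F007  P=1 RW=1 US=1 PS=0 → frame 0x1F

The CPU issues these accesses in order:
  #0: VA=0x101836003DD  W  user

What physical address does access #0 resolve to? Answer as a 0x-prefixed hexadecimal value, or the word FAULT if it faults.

Per-access translation:
#0 VA=0x101836003DD (w,user):
  L0 @0x17[2] → 0x18007  P=1,RW=1,US=1,PS=0
  L1 @0x18[6] → 0x1B007  P=1,RW=1,US=1,PS=0
  L2 @0x1B[27] → 0x1D007  P=1,RW=1,US=1,PS=0
  L3 @0x1D[0] → 0x1F007  P=1,RW=1,US=1,PS=0
  ⇒ phys 0x1F3DD  [4 reads]

Access #0 PA: 0x1F3DD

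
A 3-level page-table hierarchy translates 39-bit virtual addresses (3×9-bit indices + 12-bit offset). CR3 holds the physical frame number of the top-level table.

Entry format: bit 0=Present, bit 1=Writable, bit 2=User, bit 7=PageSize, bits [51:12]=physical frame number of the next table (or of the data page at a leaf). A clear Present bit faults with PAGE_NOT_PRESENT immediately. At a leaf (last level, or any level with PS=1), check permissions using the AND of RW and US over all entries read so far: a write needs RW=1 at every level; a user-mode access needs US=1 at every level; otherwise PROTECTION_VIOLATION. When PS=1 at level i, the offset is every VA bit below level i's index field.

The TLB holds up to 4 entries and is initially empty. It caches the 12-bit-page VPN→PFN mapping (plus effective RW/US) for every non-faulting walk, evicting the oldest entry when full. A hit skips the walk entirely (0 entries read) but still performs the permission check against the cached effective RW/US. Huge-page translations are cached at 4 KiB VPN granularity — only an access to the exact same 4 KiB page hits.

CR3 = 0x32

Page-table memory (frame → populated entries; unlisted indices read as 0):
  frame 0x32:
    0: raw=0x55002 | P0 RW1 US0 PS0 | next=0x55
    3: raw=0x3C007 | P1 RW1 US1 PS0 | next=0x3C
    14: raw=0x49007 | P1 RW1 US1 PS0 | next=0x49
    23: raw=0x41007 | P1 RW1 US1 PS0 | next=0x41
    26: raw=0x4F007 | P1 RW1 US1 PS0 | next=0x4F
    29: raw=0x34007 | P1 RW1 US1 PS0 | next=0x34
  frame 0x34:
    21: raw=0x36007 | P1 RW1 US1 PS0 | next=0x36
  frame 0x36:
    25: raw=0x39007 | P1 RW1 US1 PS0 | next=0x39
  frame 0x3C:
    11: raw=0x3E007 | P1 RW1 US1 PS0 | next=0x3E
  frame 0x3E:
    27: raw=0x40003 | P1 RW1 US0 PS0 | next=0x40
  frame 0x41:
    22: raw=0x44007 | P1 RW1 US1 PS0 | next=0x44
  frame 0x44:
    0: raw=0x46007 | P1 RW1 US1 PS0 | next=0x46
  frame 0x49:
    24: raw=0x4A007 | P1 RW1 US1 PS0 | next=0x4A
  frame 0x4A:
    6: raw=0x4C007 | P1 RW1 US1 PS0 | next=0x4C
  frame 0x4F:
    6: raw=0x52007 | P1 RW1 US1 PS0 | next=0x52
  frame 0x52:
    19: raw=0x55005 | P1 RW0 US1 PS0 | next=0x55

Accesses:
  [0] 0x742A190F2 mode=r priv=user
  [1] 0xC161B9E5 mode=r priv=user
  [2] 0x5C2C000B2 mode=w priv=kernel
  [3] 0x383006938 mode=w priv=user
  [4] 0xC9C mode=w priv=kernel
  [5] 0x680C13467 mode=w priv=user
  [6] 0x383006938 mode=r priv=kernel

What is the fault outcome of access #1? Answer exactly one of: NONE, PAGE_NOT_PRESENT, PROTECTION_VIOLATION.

Per-access translation:
#0 VA=0x742A190F2 (r,user):
  lvl0: tbl 0x32, slot 29 ⇒ 0x34007 (P1/RW1/US1/PS0)
  lvl1: tbl 0x34, slot 21 ⇒ 0x36007 (P1/RW1/US1/PS0)
  lvl2: tbl 0x36, slot 25 ⇒ 0x39007 (P1/RW1/US1/PS0)
  ✓ 0x390F2  — 3 lookups
#1 VA=0xC161B9E5 (r,user):
  lvl0: tbl 0x32, slot 3 ⇒ 0x3C007 (P1/RW1/US1/PS0)
  lvl1: tbl 0x3C, slot 11 ⇒ 0x3E007 (P1/RW1/US1/PS0)
  lvl2: tbl 0x3E, slot 27 ⇒ 0x40003 (P1/RW1/US0/PS0)
  ⇒ fault: PROTECTION_VIOLATION  — 3 lookups
#2 VA=0x5C2C000B2 (w,kernel):
  lvl0: tbl 0x32, slot 23 ⇒ 0x41007 (P1/RW1/US1/PS0)
  lvl1: tbl 0x41, slot 22 ⇒ 0x44007 (P1/RW1/US1/PS0)
  lvl2: tbl 0x44, slot 0 ⇒ 0x46007 (P1/RW1/US1/PS0)
  ✓ 0x460B2  — 3 lookups
#3 VA=0x383006938 (w,user):
  lvl0: tbl 0x32, slot 14 ⇒ 0x49007 (P1/RW1/US1/PS0)
  lvl1: tbl 0x49, slot 24 ⇒ 0x4A007 (P1/RW1/US1/PS0)
  lvl2: tbl 0x4A, slot 6 ⇒ 0x4C007 (P1/RW1/US1/PS0)
  ✓ 0x4C938  — 3 lookups
#4 VA=0xC9C (w,kernel):
  lvl0: tbl 0x32, slot 0 ⇒ 0x55002 (P0/RW1/US0/PS0)
  ⇒ fault: PAGE_NOT_PRESENT  — 1 lookups
#5 VA=0x680C13467 (w,user):
  lvl0: tbl 0x32, slot 26 ⇒ 0x4F007 (P1/RW1/US1/PS0)
  lvl1: tbl 0x4F, slot 6 ⇒ 0x52007 (P1/RW1/US1/PS0)
  lvl2: tbl 0x52, slot 19 ⇒ 0x55005 (P1/RW0/US1/PS0)
  ⇒ fault: PROTECTION_VIOLATION  — 3 lookups
#6 VA=0x383006938 (r,kernel):
  TLB hit vpn=0x383006 → PA=0x4C938

Access #1 fault: PROTECTION_VIOLATION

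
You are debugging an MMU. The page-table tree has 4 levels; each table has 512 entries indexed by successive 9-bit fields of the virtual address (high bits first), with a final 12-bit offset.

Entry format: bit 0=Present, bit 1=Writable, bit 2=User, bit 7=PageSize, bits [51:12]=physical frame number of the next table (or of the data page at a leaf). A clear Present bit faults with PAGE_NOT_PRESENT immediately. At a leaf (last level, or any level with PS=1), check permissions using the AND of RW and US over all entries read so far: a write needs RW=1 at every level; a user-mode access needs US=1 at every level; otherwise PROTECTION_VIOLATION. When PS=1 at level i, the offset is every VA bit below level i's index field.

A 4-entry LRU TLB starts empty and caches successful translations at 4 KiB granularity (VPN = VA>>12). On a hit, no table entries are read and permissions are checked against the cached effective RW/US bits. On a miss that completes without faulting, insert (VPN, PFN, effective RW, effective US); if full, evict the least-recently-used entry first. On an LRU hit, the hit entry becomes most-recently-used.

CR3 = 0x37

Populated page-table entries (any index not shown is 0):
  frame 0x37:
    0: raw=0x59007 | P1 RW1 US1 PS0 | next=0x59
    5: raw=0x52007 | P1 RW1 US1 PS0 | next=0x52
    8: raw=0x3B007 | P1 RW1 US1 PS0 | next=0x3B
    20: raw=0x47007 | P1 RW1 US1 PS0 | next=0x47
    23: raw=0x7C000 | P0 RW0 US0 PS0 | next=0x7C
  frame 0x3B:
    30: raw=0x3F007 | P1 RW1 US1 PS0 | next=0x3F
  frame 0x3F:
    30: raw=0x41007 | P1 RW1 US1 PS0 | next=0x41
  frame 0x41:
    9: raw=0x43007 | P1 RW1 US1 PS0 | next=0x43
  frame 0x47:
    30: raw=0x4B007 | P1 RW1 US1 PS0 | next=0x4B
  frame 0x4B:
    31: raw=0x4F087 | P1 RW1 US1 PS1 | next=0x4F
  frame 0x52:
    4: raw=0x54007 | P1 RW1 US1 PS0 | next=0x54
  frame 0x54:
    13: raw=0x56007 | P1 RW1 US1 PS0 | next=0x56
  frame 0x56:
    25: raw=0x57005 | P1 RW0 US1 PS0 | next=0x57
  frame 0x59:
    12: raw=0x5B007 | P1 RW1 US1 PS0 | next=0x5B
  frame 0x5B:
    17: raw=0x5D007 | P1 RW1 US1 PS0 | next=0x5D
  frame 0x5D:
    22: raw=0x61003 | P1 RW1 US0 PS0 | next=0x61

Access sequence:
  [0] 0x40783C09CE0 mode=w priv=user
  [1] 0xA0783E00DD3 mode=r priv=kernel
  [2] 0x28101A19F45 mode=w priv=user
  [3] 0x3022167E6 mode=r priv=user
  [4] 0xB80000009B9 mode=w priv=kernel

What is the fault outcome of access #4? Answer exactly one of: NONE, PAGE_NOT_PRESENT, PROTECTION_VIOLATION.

Walk each access:
#0 VA=0x40783C09CE0 (w,user):
  L0: frame=0x37 idx=8 entry=0x3B007 [P=1 RW=1 US=1 PS=0]
  L1: frame=0x3B idx=30 entry=0x3F007 [P=1 RW=1 US=1 PS=0]
  L2: frame=0x3F idx=30 entry=0x41007 [P=1 RW=1 US=1 PS=0]
  L3: frame=0x41 idx=9 entry=0x43007 [P=1 RW=1 US=1 PS=0]
  → PA=0x43CE0  (4 entries read)
#1 VA=0xA0783E00DD3 (r,kernel):
  L0: frame=0x37 idx=20 entry=0x47007 [P=1 RW=1 US=1 PS=0]
  L1: frame=0x47 idx=30 entry=0x4B007 [P=1 RW=1 US=1 PS=0]
  L2: frame=0x4B idx=31 entry=0x4F087 [P=1 RW=1 US=1 PS=1]
  → PA=0x4FDD3 (huge @L2)  (3 entries read)
#2 VA=0x28101A19F45 (w,user):
  L0: frame=0x37 idx=5 entry=0x52007 [P=1 RW=1 US=1 PS=0]
  L1: frame=0x52 idx=4 entry=0x54007 [P=1 RW=1 US=1 PS=0]
  L2: frame=0x54 idx=13 entry=0x56007 [P=1 RW=1 US=1 PS=0]
  L3: frame=0x56 idx=25 entry=0x57005 [P=1 RW=0 US=1 PS=0]
  ✗ PROTECTION_VIOLATION  [4 reads]
#3 VA=0x3022167E6 (r,user):
  L0: frame=0x37 idx=0 entry=0x59007 [P=1 RW=1 US=1 PS=0]
  L1: frame=0x59 idx=12 entry=0x5B007 [P=1 RW=1 US=1 PS=0]
  L2: frame=0x5B idx=17 entry=0x5D007 [P=1 RW=1 US=1 PS=0]
  L3: frame=0x5D idx=22 entry=0x61003 [P=1 RW=1 US=0 PS=0]
  ✗ PROTECTION_VIOLATION  [4 reads]
#4 VA=0xB80000009B9 (w,kernel):
  L0: frame=0x37 idx=23 entry=0x7C000 [P=0 RW=0 US=0 PS=0]
  ✗ PAGE_NOT_PRESENT  [1 reads]

Access #4 fault: PAGE_NOT_PRESENT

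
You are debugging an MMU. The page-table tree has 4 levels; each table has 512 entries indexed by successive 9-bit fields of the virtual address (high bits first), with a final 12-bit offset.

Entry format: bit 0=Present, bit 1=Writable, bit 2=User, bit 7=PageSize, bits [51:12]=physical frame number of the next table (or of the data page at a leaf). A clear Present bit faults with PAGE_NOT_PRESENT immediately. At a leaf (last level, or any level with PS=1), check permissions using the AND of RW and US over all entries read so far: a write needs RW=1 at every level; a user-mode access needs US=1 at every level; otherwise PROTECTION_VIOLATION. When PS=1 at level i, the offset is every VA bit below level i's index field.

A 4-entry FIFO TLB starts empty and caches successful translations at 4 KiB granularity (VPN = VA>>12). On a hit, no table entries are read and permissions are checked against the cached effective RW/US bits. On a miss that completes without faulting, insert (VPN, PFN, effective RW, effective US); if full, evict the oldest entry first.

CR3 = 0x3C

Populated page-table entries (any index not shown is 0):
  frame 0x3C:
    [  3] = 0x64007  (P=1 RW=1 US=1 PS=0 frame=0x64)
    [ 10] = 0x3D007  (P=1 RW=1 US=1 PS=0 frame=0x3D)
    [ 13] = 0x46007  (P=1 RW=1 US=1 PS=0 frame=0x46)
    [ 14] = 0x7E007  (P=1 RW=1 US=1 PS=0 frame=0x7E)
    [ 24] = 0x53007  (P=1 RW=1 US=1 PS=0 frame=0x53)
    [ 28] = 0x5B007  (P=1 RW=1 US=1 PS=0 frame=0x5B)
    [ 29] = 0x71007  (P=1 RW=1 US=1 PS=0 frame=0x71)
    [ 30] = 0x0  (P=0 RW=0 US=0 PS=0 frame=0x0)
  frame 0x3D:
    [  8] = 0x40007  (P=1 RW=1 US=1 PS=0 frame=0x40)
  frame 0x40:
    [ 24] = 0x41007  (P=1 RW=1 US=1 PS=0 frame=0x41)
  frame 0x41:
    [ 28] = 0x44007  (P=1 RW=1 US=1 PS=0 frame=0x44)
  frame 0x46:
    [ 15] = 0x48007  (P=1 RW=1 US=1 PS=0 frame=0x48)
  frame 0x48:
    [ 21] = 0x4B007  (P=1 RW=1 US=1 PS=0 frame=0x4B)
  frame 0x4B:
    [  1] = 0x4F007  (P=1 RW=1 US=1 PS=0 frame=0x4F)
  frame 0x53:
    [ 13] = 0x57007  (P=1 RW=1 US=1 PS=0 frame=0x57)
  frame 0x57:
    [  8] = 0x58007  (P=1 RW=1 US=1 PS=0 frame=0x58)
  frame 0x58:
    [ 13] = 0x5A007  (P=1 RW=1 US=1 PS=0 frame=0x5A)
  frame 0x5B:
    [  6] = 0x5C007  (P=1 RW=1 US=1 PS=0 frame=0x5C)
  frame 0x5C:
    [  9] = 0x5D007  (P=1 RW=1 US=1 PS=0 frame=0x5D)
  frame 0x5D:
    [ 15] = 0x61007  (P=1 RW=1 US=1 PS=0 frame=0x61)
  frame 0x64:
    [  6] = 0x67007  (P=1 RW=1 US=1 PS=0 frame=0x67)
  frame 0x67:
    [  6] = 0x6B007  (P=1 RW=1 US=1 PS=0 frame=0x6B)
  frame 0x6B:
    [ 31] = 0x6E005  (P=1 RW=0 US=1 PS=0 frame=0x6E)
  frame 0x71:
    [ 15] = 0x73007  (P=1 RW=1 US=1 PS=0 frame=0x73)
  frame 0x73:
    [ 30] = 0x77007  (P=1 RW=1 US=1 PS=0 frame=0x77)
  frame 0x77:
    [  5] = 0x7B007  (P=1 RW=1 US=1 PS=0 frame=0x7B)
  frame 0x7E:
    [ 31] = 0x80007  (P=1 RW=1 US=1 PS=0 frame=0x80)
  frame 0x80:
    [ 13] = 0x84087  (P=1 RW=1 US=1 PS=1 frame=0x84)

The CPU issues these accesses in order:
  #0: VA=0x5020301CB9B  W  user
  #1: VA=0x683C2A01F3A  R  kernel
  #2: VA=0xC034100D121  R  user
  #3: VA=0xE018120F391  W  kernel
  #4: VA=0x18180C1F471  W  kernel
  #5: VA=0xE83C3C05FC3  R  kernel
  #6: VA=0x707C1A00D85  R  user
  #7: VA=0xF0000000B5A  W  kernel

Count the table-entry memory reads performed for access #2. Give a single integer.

Walk each access:
#0 VA=0x5020301CB9B (w,user):
  [0] read 0x3C idx=10: raw=0x3D007 flags P=1 W=1 U=1 S=0
  [1] read 0x3D idx=8: raw=0x40007 flags P=1 W=1 U=1 S=0
  [2] read 0x40 idx=24: raw=0x41007 flags P=1 W=1 U=1 S=0
  [3] read 0x41 idx=28: raw=0x44007 flags P=1 W=1 U=1 S=0
  ⇒ phys 0x44B9B  [4 reads]
#1 VA=0x683C2A01F3A (r,kernel):
  [0] read 0x3C idx=13: raw=0x46007 flags P=1 W=1 U=1 S=0
  [1] read 0x46 idx=15: raw=0x48007 flags P=1 W=1 U=1 S=0
  [2] read 0x48 idx=21: raw=0x4B007 flags P=1 W=1 U=1 S=0
  [3] read 0x4B idx=1: raw=0x4F007 flags P=1 W=1 U=1 S=0
  ⇒ phys 0x4FF3A  [4 reads]
#2 VA=0xC034100D121 (r,user):
  [0] read 0x3C idx=24: raw=0x53007 flags P=1 W=1 U=1 S=0
  [1] read 0x53 idx=13: raw=0x57007 flags P=1 W=1 U=1 S=0
  [2] read 0x57 idx=8: raw=0x58007 flags P=1 W=1 U=1 S=0
  [3] read 0x58 idx=13: raw=0x5A007 flags P=1 W=1 U=1 S=0
  ⇒ phys 0x5A121  [4 reads]
#3 VA=0xE018120F391 (w,kernel):
  [0] read 0x3C idx=28: raw=0x5B007 flags P=1 W=1 U=1 S=0
  [1] read 0x5B idx=6: raw=0x5C007 flags P=1 W=1 U=1 S=0
  [2] read 0x5C idx=9: raw=0x5D007 flags P=1 W=1 U=1 S=0
  [3] read 0x5D idx=15: raw=0x61007 flags P=1 W=1 U=1 S=0
  ⇒ phys 0x61391  [4 reads]
#4 VA=0x18180C1F471 (w,kernel):
  [0] read 0x3C idx=3: raw=0x64007 flags P=1 W=1 U=1 S=0
  [1] read 0x64 idx=6: raw=0x67007 flags P=1 W=1 U=1 S=0
  [2] read 0x67 idx=6: raw=0x6B007 flags P=1 W=1 U=1 S=0
  [3] read 0x6B idx=31: raw=0x6E005 flags P=1 W=0 U=1 S=0
  ✗ PROTECTION_VIOLATION  [4 reads]
#5 VA=0xE83C3C05FC3 (r,kernel):
  [0] read 0x3C idx=29: raw=0x71007 flags P=1 W=1 U=1 S=0
  [1] read 0x71 idx=15: raw=0x73007 flags P=1 W=1 U=1 S=0
  [2] read 0x73 idx=30: raw=0x77007 flags P=1 W=1 U=1 S=0
  [3] read 0x77 idx=5: raw=0x7B007 flags P=1 W=1 U=1 S=0
  ⇒ phys 0x7BFC3  [4 reads]
#6 VA=0x707C1A00D85 (r,user):
  [0] read 0x3C idx=14: raw=0x7E007 flags P=1 W=1 U=1 S=0
  [1] read 0x7E idx=31: raw=0x80007 flags P=1 W=1 U=1 S=0
  [2] read 0x80 idx=13: raw=0x84087 flags P=1 W=1 U=1 S=1
  ⇒ phys 0x84D85 (huge @L2)  [3 reads]
#7 VA=0xF0000000B5A (w,kernel):
  [0] read 0x3C idx=30: raw=0x0 flags P=0 W=0 U=0 S=0
  ✗ PAGE_NOT_PRESENT  [1 reads]

Entries read for #2: 4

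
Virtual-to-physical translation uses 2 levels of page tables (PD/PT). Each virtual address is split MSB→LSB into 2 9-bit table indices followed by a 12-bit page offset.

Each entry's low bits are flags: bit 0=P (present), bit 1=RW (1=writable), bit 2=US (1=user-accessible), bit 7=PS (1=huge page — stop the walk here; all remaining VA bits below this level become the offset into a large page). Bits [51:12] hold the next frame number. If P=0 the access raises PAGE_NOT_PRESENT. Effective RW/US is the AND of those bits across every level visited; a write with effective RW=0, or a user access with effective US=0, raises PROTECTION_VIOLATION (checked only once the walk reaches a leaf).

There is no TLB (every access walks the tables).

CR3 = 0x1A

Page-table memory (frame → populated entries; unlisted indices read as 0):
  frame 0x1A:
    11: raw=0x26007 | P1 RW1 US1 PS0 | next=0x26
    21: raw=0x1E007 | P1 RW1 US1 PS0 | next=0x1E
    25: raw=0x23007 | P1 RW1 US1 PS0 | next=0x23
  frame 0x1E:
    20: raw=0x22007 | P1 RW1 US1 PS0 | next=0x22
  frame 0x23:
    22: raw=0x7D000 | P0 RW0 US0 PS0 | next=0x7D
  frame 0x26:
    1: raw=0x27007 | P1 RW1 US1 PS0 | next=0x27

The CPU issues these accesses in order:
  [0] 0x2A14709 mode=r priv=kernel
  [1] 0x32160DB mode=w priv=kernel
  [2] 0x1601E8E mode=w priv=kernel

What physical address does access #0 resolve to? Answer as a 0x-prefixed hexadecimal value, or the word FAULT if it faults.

Per-access translation:
#0 VA=0x2A14709 (r,kernel):
  [0] read 0x1A idx=21: raw=0x1E007 flags P=1 W=1 U=1 S=0
  [1] read 0x1E idx=20: raw=0x22007 flags P=1 W=1 U=1 S=0
  ✓ 0x22709  — 2 lookups
#1 VA=0x32160DB (w,kernel):
  [0] read 0x1A idx=25: raw=0x23007 flags P=1 W=1 U=1 S=0
  [1] read 0x23 idx=22: raw=0x7D000 flags P=0 W=0 U=0 S=0
  ✗ PAGE_NOT_PRESENT  [2 reads]
#2 VA=0x1601E8E (w,kernel):
  [0] read 0x1A idx=11: raw=0x26007 flags P=1 W=1 U=1 S=0
  [1] read 0x26 idx=1: raw=0x27007 flags P=1 W=1 U=1 S=0
  ✓ 0x27E8E  — 2 lookups

Access #0 PA: 0x22709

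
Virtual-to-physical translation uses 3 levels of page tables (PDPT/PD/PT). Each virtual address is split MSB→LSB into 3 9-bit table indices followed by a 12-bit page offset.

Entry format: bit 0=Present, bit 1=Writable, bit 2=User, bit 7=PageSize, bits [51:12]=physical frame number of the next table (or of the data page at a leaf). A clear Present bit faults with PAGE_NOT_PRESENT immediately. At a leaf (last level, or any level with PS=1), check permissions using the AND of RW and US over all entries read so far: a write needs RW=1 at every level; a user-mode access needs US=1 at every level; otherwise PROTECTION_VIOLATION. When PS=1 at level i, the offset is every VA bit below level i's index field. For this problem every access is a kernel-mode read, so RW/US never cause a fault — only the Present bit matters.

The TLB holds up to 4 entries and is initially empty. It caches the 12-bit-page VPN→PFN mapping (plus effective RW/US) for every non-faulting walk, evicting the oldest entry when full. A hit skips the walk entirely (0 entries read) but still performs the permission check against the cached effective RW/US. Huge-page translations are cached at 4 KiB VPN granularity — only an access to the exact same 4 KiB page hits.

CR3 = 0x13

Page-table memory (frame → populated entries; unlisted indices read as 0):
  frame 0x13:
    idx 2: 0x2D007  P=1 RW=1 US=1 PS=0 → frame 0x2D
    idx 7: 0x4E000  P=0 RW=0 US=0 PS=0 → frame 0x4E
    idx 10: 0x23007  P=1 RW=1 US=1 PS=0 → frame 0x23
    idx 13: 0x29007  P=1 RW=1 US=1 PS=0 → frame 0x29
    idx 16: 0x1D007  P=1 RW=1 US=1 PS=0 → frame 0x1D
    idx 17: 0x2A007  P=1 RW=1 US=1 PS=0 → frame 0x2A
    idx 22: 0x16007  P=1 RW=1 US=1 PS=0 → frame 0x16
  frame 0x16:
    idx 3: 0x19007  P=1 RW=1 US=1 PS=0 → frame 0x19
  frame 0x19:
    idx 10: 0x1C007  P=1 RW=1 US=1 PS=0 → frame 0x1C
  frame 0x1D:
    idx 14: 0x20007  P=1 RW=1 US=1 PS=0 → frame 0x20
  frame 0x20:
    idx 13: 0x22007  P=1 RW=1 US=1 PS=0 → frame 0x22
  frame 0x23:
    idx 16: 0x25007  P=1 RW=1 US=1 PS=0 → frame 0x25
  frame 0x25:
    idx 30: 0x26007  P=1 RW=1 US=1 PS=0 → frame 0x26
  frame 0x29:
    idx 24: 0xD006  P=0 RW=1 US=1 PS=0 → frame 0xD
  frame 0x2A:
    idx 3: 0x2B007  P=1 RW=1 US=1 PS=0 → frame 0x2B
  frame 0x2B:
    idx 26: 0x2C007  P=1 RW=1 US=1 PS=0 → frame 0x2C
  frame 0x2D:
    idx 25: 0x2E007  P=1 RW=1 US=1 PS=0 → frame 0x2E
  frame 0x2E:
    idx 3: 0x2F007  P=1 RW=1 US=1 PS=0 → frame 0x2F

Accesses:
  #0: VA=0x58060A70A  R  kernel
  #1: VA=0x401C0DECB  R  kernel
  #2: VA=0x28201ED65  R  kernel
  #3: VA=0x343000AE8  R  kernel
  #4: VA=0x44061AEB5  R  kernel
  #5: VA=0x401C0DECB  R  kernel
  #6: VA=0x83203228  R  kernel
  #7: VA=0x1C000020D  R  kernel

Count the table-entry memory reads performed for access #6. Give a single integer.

Walk each access:
#0 VA=0x58060A70A (r,kernel):
  L0 @0x13[22] → 0x16007  P=1,RW=1,US=1,PS=0
  L1 @0x16[3] → 0x19007  P=1,RW=1,US=1,PS=0
  L2 @0x19[10] → 0x1C007  P=1,RW=1,US=1,PS=0
  ⇒ phys 0x1C70A  [3 reads]
#1 VA=0x401C0DECB (r,kernel):
  L0 @0x13[16] → 0x1D007  P=1,RW=1,US=1,PS=0
  L1 @0x1D[14] → 0x20007  P=1,RW=1,US=1,PS=0
  L2 @0x20[13] → 0x22007  P=1,RW=1,US=1,PS=0
  ⇒ phys 0x22ECB  [3 reads]
#2 VA=0x28201ED65 (r,kernel):
  L0 @0x13[10] → 0x23007  P=1,RW=1,US=1,PS=0
  L1 @0x23[16] → 0x25007  P=1,RW=1,US=1,PS=0
  L2 @0x25[30] → 0x26007  P=1,RW=1,US=1,PS=0
  ⇒ phys 0x26D65  [3 reads]
#3 VA=0x343000AE8 (r,kernel):
  L0 @0x13[13] → 0x29007  P=1,RW=1,US=1,PS=0
  L1 @0x29[24] → 0xD006  P=0,RW=1,US=1,PS=0
  → PAGE_NOT_PRESENT  (2 entries read)
#4 VA=0x44061AEB5 (r,kernel):
  L0 @0x13[17] → 0x2A007  P=1,RW=1,US=1,PS=0
  L1 @0x2A[3] → 0x2B007  P=1,RW=1,US=1,PS=0
  L2 @0x2B[26] → 0x2C007  P=1,RW=1,US=1,PS=0
  ⇒ phys 0x2CEB5  [3 reads]
#5 VA=0x401C0DECB (r,kernel):
  TLB hit vpn=0x401C0D → PA=0x22ECB
#6 VA=0x83203228 (r,kernel):
  L0 @0x13[2] → 0x2D007  P=1,RW=1,US=1,PS=0
  L1 @0x2D[25] → 0x2E007  P=1,RW=1,US=1,PS=0
  L2 @0x2E[3] → 0x2F007  P=1,RW=1,US=1,PS=0
  ⇒ phys 0x2F228  [3 reads]
#7 VA=0x1C000020D (r,kernel):
  L0 @0x13[7] → 0x4E000  P=0,RW=0,US=0,PS=0
  → PAGE_NOT_PRESENT  (1 entries read)

Entries read for #6: 3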